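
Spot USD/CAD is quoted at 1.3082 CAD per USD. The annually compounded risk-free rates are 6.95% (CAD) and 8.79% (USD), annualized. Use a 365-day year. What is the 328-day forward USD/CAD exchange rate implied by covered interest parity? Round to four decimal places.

1.2883

By covered interest parity, F = S · (1+r_CAD)^T / (1+r_USD)^T
= 1.3082 × 1.062240 / 1.078649 = 1.3082 × 0.984787
F = 1.2883 CAD per USD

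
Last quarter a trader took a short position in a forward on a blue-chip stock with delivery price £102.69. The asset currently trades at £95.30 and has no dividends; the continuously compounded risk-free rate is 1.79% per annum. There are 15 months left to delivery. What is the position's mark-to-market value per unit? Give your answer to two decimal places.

£5.12

Current fair forward for the remaining 15 months: F = S·e^(r·T), r = 0.0179
F = 95.30 · e^(0.0179 × 15/12) = 95.30 × 1.022627 = 97.4564
Value of long forward = (F − K)·e^(−rT) = (97.4564 − 102.69) · e^(−0.0179·15/12)
= -5.2336 × 0.977873 = -5.12
Short position value = −(long value) = £5.12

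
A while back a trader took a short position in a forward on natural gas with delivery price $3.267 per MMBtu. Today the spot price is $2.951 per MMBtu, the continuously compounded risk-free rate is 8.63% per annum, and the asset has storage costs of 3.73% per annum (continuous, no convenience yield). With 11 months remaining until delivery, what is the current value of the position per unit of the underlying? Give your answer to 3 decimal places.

-$0.035 per MMBtu

Current fair forward for the remaining 11 months: F = S·e^((r + u)·T), (r + u) = 0.0863 + 0.0373 = 0.1236
F = 2.951 · e^(0.1236 × 11/12) = 2.951 × 1.119968 = 3.3050
Value of long forward = (F − K)·e^(−rT) = (3.3050 − 3.267) · e^(−0.0863·11/12)
= 0.0380 × 0.923940 = 0.035
Short position value = −(long value) = -$0.035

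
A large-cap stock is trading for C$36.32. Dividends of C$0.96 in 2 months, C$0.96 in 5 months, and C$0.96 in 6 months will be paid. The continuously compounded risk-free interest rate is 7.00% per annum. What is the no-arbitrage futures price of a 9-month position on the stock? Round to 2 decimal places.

PV(dividends) I = 0.96·e^(−0.0700·2/12) + 0.96·e^(−0.0700·5/12) + 0.96·e^(−0.0700·6/12)
I = 0.9489 + 0.9324 + 0.9270 = 2.8083
F = (S − I)·e^(rT) = (36.32 − 2.8083) · e^(0.0700·9/12)
= 33.5117 · e^0.052500 = 33.5117 × 1.053903 = C$35.32

C$35.32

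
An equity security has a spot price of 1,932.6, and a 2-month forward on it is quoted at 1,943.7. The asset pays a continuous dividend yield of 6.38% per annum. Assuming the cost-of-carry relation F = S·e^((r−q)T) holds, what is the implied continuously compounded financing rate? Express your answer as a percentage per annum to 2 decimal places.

From F = S·e^((r−q)T): (r − q) = ln(F/S)/T
ln(1943.7/1932.6) = ln(1.005744) = 0.005728
(r − q) = 0.005728 / (2/12) = 0.034368
r = ln(F/S)/T + q = 0.034368 + 0.0638 = 0.098168
r = 9.82%

9.82%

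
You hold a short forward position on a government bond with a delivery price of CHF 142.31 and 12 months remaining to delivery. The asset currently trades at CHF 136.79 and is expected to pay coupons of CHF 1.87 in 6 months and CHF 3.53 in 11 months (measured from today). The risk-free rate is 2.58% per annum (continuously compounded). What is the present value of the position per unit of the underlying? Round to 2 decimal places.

PV(remaining coupons) I = 1.87·e^(−0.0258·6/12) + 3.53·e^(−0.0258·11/12) = 5.2935
Current forward F = (S − I)·e^(rT) = (136.79 − 5.2935)·e^(0.0258·12/12) = 131.4965 × 1.026136 = 134.9333
Value (long) = (F − K)·e^(−rT) = (134.9333 − 142.31) × 0.974530 = -7.1888
Short position value = −(long value) = CHF 7.19

CHF 7.19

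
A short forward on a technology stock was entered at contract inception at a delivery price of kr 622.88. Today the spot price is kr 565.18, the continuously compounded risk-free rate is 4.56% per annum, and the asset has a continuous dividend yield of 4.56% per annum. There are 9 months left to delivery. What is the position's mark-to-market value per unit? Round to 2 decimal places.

Current fair forward for the remaining 9 months: F = S·e^((r − q)·T), (r − q) = 0.0456 − 0.0456 = 0.0000
F = 565.18 · e^(0.0000 × 9/12) = 565.18 × 1.000000 = 565.1800
Value of long forward = (F − K)·e^(−rT) = (565.1800 − 622.88) · e^(−0.0456·9/12)
= -57.7000 × 0.966378 = -55.76
Short position value = −(long value) = kr 55.76

kr 55.76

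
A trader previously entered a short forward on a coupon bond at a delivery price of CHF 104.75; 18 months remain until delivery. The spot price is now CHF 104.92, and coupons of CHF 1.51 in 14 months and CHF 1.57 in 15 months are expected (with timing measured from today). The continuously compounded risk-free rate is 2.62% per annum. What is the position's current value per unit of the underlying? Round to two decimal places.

-CHF 1.22

PV(remaining coupons) I = 1.51·e^(−0.0262·14/12) + 1.57·e^(−0.0262·15/12) = 2.9840
Current forward F = (S − I)·e^(rT) = (104.92 − 2.9840)·e^(0.0262·18/12) = 101.9360 × 1.040082 = 106.0218
Value (long) = (F − K)·e^(−rT) = (106.0218 − 104.75) × 0.961462 = 1.2228
Short position value = −(long value) = -CHF 1.22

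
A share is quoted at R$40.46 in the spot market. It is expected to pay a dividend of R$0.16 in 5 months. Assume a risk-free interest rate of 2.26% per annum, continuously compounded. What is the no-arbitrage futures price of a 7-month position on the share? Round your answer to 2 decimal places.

R$40.84

PV(dividends) I = 0.16·e^(−0.0226·5/12)
I = 0.1585
F = (S − I)·e^(rT) = (40.46 − 0.1585) · e^(0.0226·7/12)
= 40.3015 · e^0.013183 = 40.3015 × 1.013270 = R$40.84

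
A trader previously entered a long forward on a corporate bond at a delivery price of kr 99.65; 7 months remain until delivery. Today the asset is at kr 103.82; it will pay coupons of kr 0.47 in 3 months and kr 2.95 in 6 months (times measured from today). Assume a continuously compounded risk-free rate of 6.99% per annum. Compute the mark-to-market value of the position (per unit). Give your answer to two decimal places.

PV(remaining coupons) I = 0.47·e^(−0.0699·3/12) + 2.95·e^(−0.0699·6/12) = 3.3105
Current forward F = (S − I)·e^(rT) = (103.82 − 3.3105)·e^(0.0699·7/12) = 100.5095 × 1.041618 = 104.6925
Value (long) = (F − K)·e^(−rT) = (104.6925 − 99.65) × 0.960045 = 4.8410
Value = kr 4.84

kr 4.84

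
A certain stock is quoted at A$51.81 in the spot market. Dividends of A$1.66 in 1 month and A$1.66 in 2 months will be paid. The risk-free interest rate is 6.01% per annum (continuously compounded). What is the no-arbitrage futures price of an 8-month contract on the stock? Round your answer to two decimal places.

A$50.50

PV(dividends) I = 1.66·e^(−0.0601·1/12) + 1.66·e^(−0.0601·2/12)
I = 1.6517 + 1.6435 = 3.2952
F = (S − I)·e^(rT) = (51.81 − 3.2952) · e^(0.0601·8/12)
= 48.5148 · e^0.040067 = 48.5148 × 1.040881 = A$50.50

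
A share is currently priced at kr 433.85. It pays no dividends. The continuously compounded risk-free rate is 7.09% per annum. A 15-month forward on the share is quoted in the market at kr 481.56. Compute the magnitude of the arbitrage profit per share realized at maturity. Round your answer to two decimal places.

Fair forward: F* = S·e^(carry·T), with carry = r = 0.0709
F* = 433.85 · e^(0.0709 × 15/12) = 433.85 · e^0.088625 = 433.85 × 1.092671 = kr 474.0553
Market kr 481.56 > fair kr 474.0553: forward overpriced → cash-and-carry (buy spot, short the forward).
At maturity, profit = |F_mkt − F*| = |481.56 − 474.0553| = kr 7.50 per share

kr 7.50 per share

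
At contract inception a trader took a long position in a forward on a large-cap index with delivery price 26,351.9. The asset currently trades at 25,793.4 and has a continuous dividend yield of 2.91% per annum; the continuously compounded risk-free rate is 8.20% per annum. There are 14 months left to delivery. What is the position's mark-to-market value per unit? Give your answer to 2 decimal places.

Current fair forward for the remaining 14 months: F = S·e^((r − q)·T), (r − q) = 0.0820 − 0.0291 = 0.0529
F = 25793.4 · e^(0.0529 × 14/12) = 25793.4 × 1.06366093 = 27435.4318
Value of long forward = (F − K)·e^(−rT) = (27435.4318 − 26351.9) · e^(−0.0820·14/12)
= 1083.5318 × 0.90876689 = 984.68

984.68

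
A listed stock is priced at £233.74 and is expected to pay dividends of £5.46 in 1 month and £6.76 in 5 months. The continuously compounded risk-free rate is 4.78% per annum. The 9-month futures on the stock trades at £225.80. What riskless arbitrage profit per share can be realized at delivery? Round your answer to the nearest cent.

£3.97 per share

PV(dividends) I = 5.46·e^(−0.0478·1/12) + 6.76·e^(−0.0478·5/12) = 12.0650
Fair futures F* = (S − I)·e^(rT) = (233.74 − 12.0650)·e^0.035850 = 221.6750 × 1.036500 = 229.7661
Market £225.80 < fair 229.7661: forward underpriced → reverse cash-and-carry (short the stock, invest proceeds at r, pay the dividends, go long the forward).
Profit at T = |F_mkt − F*| = |225.80 − 229.7661| = £3.97 per share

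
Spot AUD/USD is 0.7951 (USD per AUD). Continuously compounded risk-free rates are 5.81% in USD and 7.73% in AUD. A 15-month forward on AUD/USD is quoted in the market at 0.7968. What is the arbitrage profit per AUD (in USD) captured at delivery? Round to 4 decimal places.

0.0206 per AUD (in USD)

Fair forward: F* = S·e^(carry·T), with carry = (r_USD − r_AUD) = 0.0581 − 0.0773 = -0.0192
F* = 0.7951 · e^(-0.0192 × 15/12) = 0.7951 · e^-0.024000 = 0.7951 × 0.976286 = 0.7762
Market 0.7968 > fair 0.7762: forward overpriced → cash-and-carry (buy spot, short the forward).
At maturity, profit = |F_mkt − F*| = |0.7968 − 0.7762| = 0.0206 per AUD (in USD)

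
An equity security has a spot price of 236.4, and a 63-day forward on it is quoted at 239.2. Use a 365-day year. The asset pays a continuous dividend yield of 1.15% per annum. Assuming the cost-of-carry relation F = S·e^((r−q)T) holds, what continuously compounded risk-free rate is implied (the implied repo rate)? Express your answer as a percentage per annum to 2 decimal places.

7.97%

From F = S·e^((r−q)T): (r − q) = ln(F/S)/T
ln(239.2/236.4) = ln(1.011844) = 0.011774
(r − q) = 0.011774 / (63/365) = 0.068214
r = ln(F/S)/T + q = 0.068214 + 0.0115 = 0.079714
r = 7.97%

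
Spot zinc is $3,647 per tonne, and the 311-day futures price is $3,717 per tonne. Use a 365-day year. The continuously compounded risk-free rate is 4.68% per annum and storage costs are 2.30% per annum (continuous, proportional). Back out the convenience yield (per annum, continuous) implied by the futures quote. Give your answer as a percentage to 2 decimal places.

F = S·e^((r+u−y)T) ⇒ (r+u−y) = ln(F/S)/T
ln(3717/3647) = 0.019012; /T ⇒ 0.022313
y = r + u − ln(F/S)/T = 0.0468 + 0.0230 − 0.022313 = 0.047487
y = 4.75%

4.75%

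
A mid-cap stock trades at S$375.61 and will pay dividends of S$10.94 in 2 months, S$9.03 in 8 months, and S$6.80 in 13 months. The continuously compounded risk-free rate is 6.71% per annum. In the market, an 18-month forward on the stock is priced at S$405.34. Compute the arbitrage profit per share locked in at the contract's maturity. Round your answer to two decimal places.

PV(dividends) I = 10.94·e^(−0.0671·2/12) + 9.03·e^(−0.0671·8/12) + 6.80·e^(−0.0671·13/12) = 25.7765
Fair forward F* = (S − I)·e^(rT) = (375.61 − 25.7765)·e^0.100650 = 349.8335 × 1.105890 = 386.8774
Market S$405.34 > fair 386.8774: forward overpriced → cash-and-carry (borrow at r, buy the stock and collect the dividends, short the forward).
Profit at T = |F_mkt − F*| = |405.34 − 386.8774| = S$18.46 per share

S$18.46 per share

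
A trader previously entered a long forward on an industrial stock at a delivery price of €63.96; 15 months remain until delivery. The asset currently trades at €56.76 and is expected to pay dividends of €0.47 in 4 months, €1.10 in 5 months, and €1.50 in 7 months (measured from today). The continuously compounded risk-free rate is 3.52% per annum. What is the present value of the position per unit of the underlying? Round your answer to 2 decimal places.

-€7.46

PV(remaining dividends) I = 0.47·e^(−0.0352·4/12) + 1.10·e^(−0.0352·5/12) + 1.50·e^(−0.0352·7/12) = 3.0180
Current forward F = (S − I)·e^(rT) = (56.76 − 3.0180)·e^(0.0352·15/12) = 53.7420 × 1.044982 = 56.1594
Value (long) = (F − K)·e^(−rT) = (56.1594 − 63.96) × 0.956954 = -7.4648
Value = -€7.46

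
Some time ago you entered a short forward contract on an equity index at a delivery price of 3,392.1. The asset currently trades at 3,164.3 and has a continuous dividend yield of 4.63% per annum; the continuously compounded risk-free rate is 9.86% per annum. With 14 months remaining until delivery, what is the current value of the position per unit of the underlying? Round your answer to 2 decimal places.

Current fair forward for the remaining 14 months: F = S·e^((r − q)·T), (r − q) = 0.0986 − 0.0463 = 0.0523
F = 3164.3 · e^(0.0523 × 14/12) = 3164.3 × 1.06291663 = 3363.3871
Value of long forward = (F − K)·e^(−rT) = (3363.3871 − 3392.1) · e^(−0.0986·14/12)
= -28.7129 × 0.89133643 = -25.59
Short position value = −(long value) = 25.59

25.59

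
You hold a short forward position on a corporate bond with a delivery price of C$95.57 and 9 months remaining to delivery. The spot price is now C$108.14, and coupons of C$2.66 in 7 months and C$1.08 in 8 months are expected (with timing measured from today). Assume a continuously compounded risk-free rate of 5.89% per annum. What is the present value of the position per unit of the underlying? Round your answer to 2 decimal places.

-C$13.09

PV(remaining coupons) I = 2.66·e^(−0.0589·7/12) + 1.08·e^(−0.0589·8/12) = 3.6086
Current forward F = (S − I)·e^(rT) = (108.14 − 3.6086)·e^(0.0589·9/12) = 104.5314 × 1.045165 = 109.2526
Value (long) = (F − K)·e^(−rT) = (109.2526 − 95.57) × 0.956787 = 13.0913
Short position value = −(long value) = -C$13.09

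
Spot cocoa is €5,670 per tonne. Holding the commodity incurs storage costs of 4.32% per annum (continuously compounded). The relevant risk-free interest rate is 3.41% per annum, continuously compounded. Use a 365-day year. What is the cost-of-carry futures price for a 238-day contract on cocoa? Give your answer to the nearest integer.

Net carry = r + u − y = 0.0341 + 0.0432 − 0.0000 = 0.0773
F = S·e^((r+u−y)T) = 5670 · e^(0.0773 × 238/365) = 5670 · e^0.050404
= 5670 × 1.051696 = €5,963 per tonne

€5,963 per tonne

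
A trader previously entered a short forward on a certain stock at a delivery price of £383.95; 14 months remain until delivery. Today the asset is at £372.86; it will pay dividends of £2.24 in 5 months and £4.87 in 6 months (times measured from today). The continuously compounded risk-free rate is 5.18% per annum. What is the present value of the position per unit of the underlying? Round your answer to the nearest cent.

PV(remaining dividends) I = 2.24·e^(−0.0518·5/12) + 4.87·e^(−0.0518·6/12) = 6.9377
Current forward F = (S − I)·e^(rT) = (372.86 − 6.9377)·e^(0.0518·14/12) = 365.9223 × 1.062297 = 388.7182
Value (long) = (F − K)·e^(−rT) = (388.7182 − 383.95) × 0.941357 = 4.4886
Short position value = −(long value) = -£4.49

-£4.49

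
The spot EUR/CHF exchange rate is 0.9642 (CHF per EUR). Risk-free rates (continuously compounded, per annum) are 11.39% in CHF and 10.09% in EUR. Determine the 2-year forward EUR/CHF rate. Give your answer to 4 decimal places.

F = S·e^((r_CHF − r_EUR)T) = 0.9642 · e^((0.1139 − 0.1009) × 2)
= 0.9642 · e^0.026000 = 0.9642 × 1.026341
F = 0.9896 CHF per EUR

0.9896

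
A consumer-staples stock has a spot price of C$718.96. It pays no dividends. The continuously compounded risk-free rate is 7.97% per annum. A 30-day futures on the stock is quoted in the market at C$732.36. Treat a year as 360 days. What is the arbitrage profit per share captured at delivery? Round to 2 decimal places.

Fair futures: F* = S·e^(carry·T), with carry = r = 0.0797
F* = 718.96 · e^(0.0797 × 30/360) = 718.96 · e^0.006642 = 718.96 × 1.006664 = C$723.7511
Market C$732.36 > fair C$723.7511: forward overpriced → cash-and-carry (buy spot, short the forward).
At maturity, profit = |F_mkt − F*| = |732.36 − 723.7511| = C$8.61 per share

C$8.61 per share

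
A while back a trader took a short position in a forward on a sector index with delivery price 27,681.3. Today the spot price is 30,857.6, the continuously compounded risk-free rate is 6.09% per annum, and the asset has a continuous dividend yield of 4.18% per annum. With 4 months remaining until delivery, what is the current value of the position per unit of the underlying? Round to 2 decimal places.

Current fair forward for the remaining 4 months: F = S·e^((r − q)·T), (r − q) = 0.0609 − 0.0418 = 0.0191
F = 30857.6 · e^(0.0191 × 4/12) = 30857.6 × 1.00638698 = 31054.6869
Value of long forward = (F − K)·e^(−rT) = (31054.6869 − 27681.3) · e^(−0.0609·4/12)
= 3373.3869 × 0.97990466 = 3305.60
Short position value = −(long value) = -3305.60

-3305.60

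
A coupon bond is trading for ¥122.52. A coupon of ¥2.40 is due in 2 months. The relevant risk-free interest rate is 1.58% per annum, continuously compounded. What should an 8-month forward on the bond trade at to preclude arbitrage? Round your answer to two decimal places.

PV(coupons) I = 2.40·e^(−0.0158·2/12)
I = 2.3937
F = (S − I)·e^(rT) = (122.52 − 2.3937) · e^(0.0158·8/12)
= 120.1263 · e^0.010533 = 120.1263 × 1.010589 = ¥121.40

¥121.40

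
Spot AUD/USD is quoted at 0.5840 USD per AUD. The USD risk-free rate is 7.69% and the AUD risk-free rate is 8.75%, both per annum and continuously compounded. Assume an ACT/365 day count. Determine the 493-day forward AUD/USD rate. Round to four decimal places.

0.5757

F = S·e^((r_USD − r_AUD)T) = 0.5840 · e^((0.0769 − 0.0875) × 493/365)
= 0.5840 · e^-0.014317 = 0.5840 × 0.985785
F = 0.5757 USD per AUD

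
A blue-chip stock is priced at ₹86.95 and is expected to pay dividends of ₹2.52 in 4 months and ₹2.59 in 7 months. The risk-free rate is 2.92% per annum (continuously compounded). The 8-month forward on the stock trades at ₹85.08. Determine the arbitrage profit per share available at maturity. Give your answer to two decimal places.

₹1.56 per share

PV(dividends) I = 2.52·e^(−0.0292·4/12) + 2.59·e^(−0.0292·7/12) = 5.0418
Fair forward F* = (S − I)·e^(rT) = (86.95 − 5.0418)·e^0.019467 = 81.9082 × 1.019658 = 83.5184
Market ₹85.08 > fair 83.5184: forward overpriced → cash-and-carry (borrow at r, buy the stock and collect the dividends, short the forward).
Profit at T = |F_mkt − F*| = |85.08 − 83.5184| = ₹1.56 per share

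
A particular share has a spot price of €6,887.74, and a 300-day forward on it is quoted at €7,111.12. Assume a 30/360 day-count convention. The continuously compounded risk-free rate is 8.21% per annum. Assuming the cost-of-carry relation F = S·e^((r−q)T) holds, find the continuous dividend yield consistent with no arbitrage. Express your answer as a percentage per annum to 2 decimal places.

4.38%

From F = S·e^((r−q)T): (r − q) = ln(F/S)/T
ln(7111.12/6887.74) = ln(1.032432) = 0.031917
(r − q) = 0.031917 / (300/360) = 0.038300
q = r − ln(F/S)/T = 0.0821 − 0.038300 = 0.043800
q = 4.38%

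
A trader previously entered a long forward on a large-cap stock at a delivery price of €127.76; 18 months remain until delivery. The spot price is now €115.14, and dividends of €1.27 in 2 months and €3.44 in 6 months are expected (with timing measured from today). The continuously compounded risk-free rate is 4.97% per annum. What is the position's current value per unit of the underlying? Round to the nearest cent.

PV(remaining dividends) I = 1.27·e^(−0.0497·2/12) + 3.44·e^(−0.0497·6/12) = 4.6151
Current forward F = (S − I)·e^(rT) = (115.14 − 4.6151)·e^(0.0497·18/12) = 110.5249 × 1.077399 = 119.0794
Value (long) = (F − K)·e^(−rT) = (119.0794 − 127.76) × 0.928161 = -8.0570
Value = -€8.06

-€8.06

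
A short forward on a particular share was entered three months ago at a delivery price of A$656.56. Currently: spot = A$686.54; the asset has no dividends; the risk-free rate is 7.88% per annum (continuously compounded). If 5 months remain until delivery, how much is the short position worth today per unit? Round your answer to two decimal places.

Current fair forward for the remaining 5 months: F = S·e^(r·T), r = 0.0788
F = 686.54 · e^(0.0788 × 5/12) = 686.54 × 1.033378 = 709.4553
Value of long forward = (F − K)·e^(−rT) = (709.4553 − 656.56) · e^(−0.0788·5/12)
= 52.8953 × 0.967700 = 51.19
Short position value = −(long value) = -A$51.19

-A$51.19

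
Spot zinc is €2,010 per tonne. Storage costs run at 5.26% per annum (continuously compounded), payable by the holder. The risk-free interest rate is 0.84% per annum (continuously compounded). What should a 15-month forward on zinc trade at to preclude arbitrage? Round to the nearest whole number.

€2,169 per tonne

Net carry = r + u − y = 0.0084 + 0.0526 − 0.0000 = 0.0610
F = S·e^((r+u−y)T) = 2010 · e^(0.0610 × 15/12) = 2010 · e^0.076250
= 2010 × 1.079232 = €2,169 per tonne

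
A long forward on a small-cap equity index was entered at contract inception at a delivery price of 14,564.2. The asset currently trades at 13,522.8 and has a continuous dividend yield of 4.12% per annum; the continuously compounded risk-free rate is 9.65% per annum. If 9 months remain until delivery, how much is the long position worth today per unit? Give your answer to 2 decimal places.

-436.02

Current fair forward for the remaining 9 months: F = S·e^((r − q)·T), (r − q) = 0.0965 − 0.0412 = 0.0553
F = 13522.8 · e^(0.0553 × 9/12) = 13522.8 × 1.04234710 = 14095.4514
Value of long forward = (F − K)·e^(−rT) = (14095.4514 − 14564.2) · e^(−0.0965·9/12)
= -468.7486 × 0.93018201 = -436.02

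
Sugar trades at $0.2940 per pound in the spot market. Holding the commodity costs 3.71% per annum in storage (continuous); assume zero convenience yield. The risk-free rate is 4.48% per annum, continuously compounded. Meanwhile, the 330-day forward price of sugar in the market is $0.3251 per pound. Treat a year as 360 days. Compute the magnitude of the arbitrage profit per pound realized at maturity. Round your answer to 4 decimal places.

Fair forward: F* = S·e^(carry·T), with carry = (r + u) = 0.0448 + 0.0371 = 0.0819
F* = 0.2940 · e^(0.0819 × 330/360) = 0.2940 · e^0.075075 = 0.2940 × 1.077965 = $0.3169
Market $0.3251 > fair $0.3169: forward overpriced → cash-and-carry (buy spot, short the forward).
At maturity, profit = |F_mkt − F*| = |0.3251 − 0.3169| = $0.0082 per pound

$0.0082 per pound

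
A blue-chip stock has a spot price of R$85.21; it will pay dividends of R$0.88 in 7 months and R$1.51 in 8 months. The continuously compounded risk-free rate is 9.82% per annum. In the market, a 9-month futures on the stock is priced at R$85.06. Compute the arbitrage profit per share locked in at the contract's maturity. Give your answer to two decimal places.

PV(dividends) I = 0.88·e^(−0.0982·7/12) + 1.51·e^(−0.0982·8/12) = 2.2453
Fair futures F* = (S − I)·e^(rT) = (85.21 − 2.2453)·e^0.073650 = 82.9647 × 1.076430 = 89.3057
Market R$85.06 < fair 89.3057: forward underpriced → reverse cash-and-carry (short the stock, invest proceeds at r, pay the dividends, go long the forward).
Profit at T = |F_mkt − F*| = |85.06 − 89.3057| = R$4.25 per share

R$4.25 per share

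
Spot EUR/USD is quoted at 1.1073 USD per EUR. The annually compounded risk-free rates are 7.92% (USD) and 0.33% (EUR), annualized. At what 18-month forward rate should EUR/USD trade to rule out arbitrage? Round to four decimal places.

By covered interest parity, F = S · (1+r_USD)^T / (1+r_EUR)^T
= 1.1073 × 1.121122 / 1.004954 = 1.1073 × 1.115595
F = 1.2353 USD per EUR

1.2353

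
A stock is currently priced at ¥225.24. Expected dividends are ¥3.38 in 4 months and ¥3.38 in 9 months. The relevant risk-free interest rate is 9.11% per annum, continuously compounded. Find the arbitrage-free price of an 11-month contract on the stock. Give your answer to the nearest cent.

PV(dividends) I = 3.38·e^(−0.0911·4/12) + 3.38·e^(−0.0911·9/12)
I = 3.2789 + 3.1568 = 6.4357
F = (S − I)·e^(rT) = (225.24 − 6.4357) · e^(0.0911·11/12)
= 218.8043 · e^0.083508 = 218.8043 × 1.087094 = ¥237.86

¥237.86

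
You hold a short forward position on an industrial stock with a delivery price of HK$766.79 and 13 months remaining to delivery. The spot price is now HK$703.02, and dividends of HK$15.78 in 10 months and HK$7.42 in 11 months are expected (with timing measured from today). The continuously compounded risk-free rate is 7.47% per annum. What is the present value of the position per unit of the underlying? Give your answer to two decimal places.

HK$25.92

PV(remaining dividends) I = 15.78·e^(−0.0747·10/12) + 7.42·e^(−0.0747·11/12) = 21.7566
Current forward F = (S − I)·e^(rT) = (703.02 − 21.7566)·e^(0.0747·13/12) = 681.2634 × 1.084290 = 738.6871
Value (long) = (F − K)·e^(−rT) = (738.6871 − 766.79) × 0.922263 = -25.9183
Short position value = −(long value) = HK$25.92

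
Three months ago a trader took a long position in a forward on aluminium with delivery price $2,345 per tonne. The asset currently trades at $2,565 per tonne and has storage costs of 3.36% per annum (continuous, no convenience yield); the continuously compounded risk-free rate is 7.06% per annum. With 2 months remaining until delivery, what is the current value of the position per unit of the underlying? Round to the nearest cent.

$261.84 per tonne

Current fair forward for the remaining 2 months: F = S·e^((r + u)·T), (r + u) = 0.0706 + 0.0336 = 0.1042
F = 2565 · e^(0.1042 × 2/12) = 2565 × 1.01751834 = 2609.9345
Value of long forward = (F − K)·e^(−rT) = (2609.9345 − 2345) · e^(−0.0706·2/12)
= 264.9345 × 0.98830229 = 261.84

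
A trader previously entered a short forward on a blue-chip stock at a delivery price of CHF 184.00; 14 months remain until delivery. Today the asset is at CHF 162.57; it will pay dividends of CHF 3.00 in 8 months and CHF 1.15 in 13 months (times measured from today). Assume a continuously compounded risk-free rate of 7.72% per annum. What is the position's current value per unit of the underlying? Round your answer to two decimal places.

CHF 9.49

PV(remaining dividends) I = 3.00·e^(−0.0772·8/12) + 1.15·e^(−0.0772·13/12) = 3.9072
Current forward F = (S − I)·e^(rT) = (162.57 − 3.9072)·e^(0.0772·14/12) = 158.6628 × 1.094247 = 173.6163
Value (long) = (F − K)·e^(−rT) = (173.6163 − 184.00) × 0.913870 = -9.4894
Short position value = −(long value) = CHF 9.49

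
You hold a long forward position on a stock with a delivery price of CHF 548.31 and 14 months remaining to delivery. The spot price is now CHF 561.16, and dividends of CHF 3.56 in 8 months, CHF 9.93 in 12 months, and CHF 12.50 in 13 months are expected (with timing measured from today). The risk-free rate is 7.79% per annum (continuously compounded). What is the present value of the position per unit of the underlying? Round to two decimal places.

PV(remaining dividends) I = 3.56·e^(−0.0779·8/12) + 9.93·e^(−0.0779·12/12) + 12.50·e^(−0.0779·13/12) = 24.0540
Current forward F = (S − I)·e^(rT) = (561.16 − 24.0540)·e^(0.0779·14/12) = 537.1060 × 1.095141 = 588.2068
Value (long) = (F − K)·e^(−rT) = (588.2068 − 548.31) × 0.913124 = 36.4307
Value = CHF 36.43

CHF 36.43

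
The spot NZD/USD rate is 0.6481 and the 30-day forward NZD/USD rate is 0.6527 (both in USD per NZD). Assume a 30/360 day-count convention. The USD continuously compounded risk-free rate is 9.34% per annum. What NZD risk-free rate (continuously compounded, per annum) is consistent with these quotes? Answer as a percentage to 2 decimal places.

0.85%

F = S·e^((r_USD − r_NZD)T) ⇒ r_NZD = r_USD − ln(F/S)/T
ln(0.6527/0.6481) = 0.007073; /(30/360) = 0.084876
r_NZD = 0.0934 − 0.084876 = 0.008524
r_NZD = 0.85%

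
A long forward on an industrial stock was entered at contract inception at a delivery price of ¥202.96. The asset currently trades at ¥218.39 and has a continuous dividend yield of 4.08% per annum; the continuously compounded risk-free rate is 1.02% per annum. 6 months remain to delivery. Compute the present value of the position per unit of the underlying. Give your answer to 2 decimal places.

Current fair forward for the remaining 6 months: F = S·e^((r − q)·T), (r − q) = 0.0102 − 0.0408 = -0.0306
F = 218.39 · e^(-0.0306 × 6/12) = 218.39 × 0.984816 = 215.0740
Value of long forward = (F − K)·e^(−rT) = (215.0740 − 202.96) · e^(−0.0102·6/12)
= 12.1140 × 0.994913 = 12.05

¥12.05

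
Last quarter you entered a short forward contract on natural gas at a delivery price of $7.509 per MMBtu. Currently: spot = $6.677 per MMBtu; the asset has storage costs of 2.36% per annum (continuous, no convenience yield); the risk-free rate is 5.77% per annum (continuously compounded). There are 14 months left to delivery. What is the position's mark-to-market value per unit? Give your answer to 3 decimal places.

$0.157 per MMBtu

Current fair forward for the remaining 14 months: F = S·e^((r + u)·T), (r + u) = 0.0577 + 0.0236 = 0.0813
F = 6.677 · e^(0.0813 × 14/12) = 6.677 × 1.099494 = 7.3413
Value of long forward = (F − K)·e^(−rT) = (7.3413 − 7.509) · e^(−0.0577·14/12)
= -0.1677 × 0.934899 = -0.157
Short position value = −(long value) = $0.157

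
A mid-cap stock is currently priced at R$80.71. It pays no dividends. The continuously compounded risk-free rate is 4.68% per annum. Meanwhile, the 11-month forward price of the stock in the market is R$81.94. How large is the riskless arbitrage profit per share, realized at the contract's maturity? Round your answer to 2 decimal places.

Fair forward: F* = S·e^(carry·T), with carry = r = 0.0468
F* = 80.71 · e^(0.0468 × 11/12) = 80.71 · e^0.042900 = 80.71 × 1.043834 = R$84.2478
Market R$81.94 < fair R$84.2478: forward underpriced → reverse cash-and-carry (short spot, go long the forward).
At maturity, profit = |F_mkt − F*| = |81.94 − 84.2478| = R$2.31 per share

R$2.31 per share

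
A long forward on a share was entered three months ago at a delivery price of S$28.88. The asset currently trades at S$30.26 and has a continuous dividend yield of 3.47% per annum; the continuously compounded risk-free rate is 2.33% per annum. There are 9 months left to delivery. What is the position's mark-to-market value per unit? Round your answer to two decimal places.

Current fair forward for the remaining 9 months: F = S·e^((r − q)·T), (r − q) = 0.0233 − 0.0347 = -0.0114
F = 30.26 · e^(-0.0114 × 9/12) = 30.26 × 0.991486 = 30.0024
Value of long forward = (F − K)·e^(−rT) = (30.0024 − 28.88) · e^(−0.0233·9/12)
= 1.1224 × 0.982677 = 1.10

S$1.10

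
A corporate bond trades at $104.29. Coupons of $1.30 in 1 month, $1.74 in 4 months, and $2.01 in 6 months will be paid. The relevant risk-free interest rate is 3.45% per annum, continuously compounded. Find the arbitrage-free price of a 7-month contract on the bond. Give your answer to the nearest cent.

$101.32

PV(coupons) I = 1.30·e^(−0.0345·1/12) + 1.74·e^(−0.0345·4/12) + 2.01·e^(−0.0345·6/12)
I = 1.2963 + 1.7201 + 1.9756 = 4.9920
F = (S − I)·e^(rT) = (104.29 − 4.9920) · e^(0.0345·7/12)
= 99.2980 · e^0.020125 = 99.2980 × 1.020329 = $101.32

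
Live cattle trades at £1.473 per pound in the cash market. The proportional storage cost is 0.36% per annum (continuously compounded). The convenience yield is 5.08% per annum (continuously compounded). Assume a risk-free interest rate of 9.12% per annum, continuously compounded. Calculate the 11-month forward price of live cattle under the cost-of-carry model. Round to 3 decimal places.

Net carry = r + u − y = 0.0912 + 0.0036 − 0.0508 = 0.0440
F = S·e^((r+u−y)T) = 1.473 · e^(0.0440 × 11/12) = 1.473 · e^0.040333
= 1.473 × 1.041157 = £1.534 per pound

£1.534 per pound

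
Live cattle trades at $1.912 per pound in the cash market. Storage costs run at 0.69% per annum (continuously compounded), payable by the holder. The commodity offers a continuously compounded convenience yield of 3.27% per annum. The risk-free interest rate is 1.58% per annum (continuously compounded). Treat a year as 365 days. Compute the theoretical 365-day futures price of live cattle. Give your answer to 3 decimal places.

Net carry = r + u − y = 0.0158 + 0.0069 − 0.0327 = -0.0100
F = S·e^((r+u−y)T) = 1.912 · e^(-0.0100 × 365/365) = 1.912 · e^-0.010000
= 1.912 × 0.990050 = $1.893 per pound

$1.893 per pound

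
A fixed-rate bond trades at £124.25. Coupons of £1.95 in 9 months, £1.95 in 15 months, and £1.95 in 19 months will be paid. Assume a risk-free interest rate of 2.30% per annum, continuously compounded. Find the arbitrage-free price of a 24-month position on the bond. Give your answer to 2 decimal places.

£124.14

PV(coupons) I = 1.95·e^(−0.0230·9/12) + 1.95·e^(−0.0230·15/12) + 1.95·e^(−0.0230·19/12)
I = 1.9167 + 1.8947 + 1.8803 = 5.6917
F = (S − I)·e^(rT) = (124.25 − 5.6917) · e^(0.0230·24/12)
= 118.5583 · e^0.046000 = 118.5583 × 1.047074 = £124.14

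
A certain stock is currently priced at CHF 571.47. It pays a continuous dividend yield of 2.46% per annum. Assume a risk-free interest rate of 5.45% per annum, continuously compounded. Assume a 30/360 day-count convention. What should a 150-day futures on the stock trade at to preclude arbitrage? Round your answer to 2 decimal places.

CHF 578.63

F = S·e^((r − q)T) = 571.47 · e^((0.0545 − 0.0246) × 150/360)
= 571.47 · e^0.012458 = 571.47 × 1.012536
F = CHF 578.63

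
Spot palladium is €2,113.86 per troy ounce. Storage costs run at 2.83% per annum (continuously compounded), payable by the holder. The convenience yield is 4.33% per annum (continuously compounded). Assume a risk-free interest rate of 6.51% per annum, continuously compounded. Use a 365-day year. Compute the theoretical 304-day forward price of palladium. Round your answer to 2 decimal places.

Net carry = r + u − y = 0.0651 + 0.0283 − 0.0433 = 0.0501
F = S·e^((r+u−y)T) = 2113.86 · e^(0.0501 × 304/365) = 2113.86 · e^0.04172712
= 2113.86 × 1.04260993 = €2,203.93 per troy ounce

€2,203.93 per troy ounce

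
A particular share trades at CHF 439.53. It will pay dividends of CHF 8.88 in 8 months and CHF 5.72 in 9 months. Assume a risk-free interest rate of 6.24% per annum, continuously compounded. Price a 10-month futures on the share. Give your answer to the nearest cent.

PV(dividends) I = 8.88·e^(−0.0624·8/12) + 5.72·e^(−0.0624·9/12)
I = 8.5182 + 5.4585 = 13.9767
F = (S − I)·e^(rT) = (439.53 − 13.9767) · e^(0.0624·10/12)
= 425.5533 · e^0.052000 = 425.5533 × 1.053376 = CHF 448.27

CHF 448.27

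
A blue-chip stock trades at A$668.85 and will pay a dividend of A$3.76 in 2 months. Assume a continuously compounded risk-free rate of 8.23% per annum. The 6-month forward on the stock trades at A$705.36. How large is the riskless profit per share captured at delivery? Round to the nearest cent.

A$12.28 per share

PV(dividends) I = 3.76·e^(−0.0823·2/12) = 3.7088
Fair forward F* = (S − I)·e^(rT) = (668.85 − 3.7088)·e^0.041150 = 665.1412 × 1.042008 = 693.0825
Market A$705.36 > fair 693.0825: forward overpriced → cash-and-carry (borrow at r, buy the stock and collect the dividends, short the forward).
Profit at T = |F_mkt − F*| = |705.36 − 693.0825| = A$12.28 per share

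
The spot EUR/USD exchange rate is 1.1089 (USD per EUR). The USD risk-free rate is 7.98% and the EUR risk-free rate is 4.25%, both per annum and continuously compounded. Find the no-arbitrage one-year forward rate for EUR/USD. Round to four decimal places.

1.1510

F = S·e^((r_USD − r_EUR)T) = 1.1089 · e^((0.0798 − 0.0425) × 12/12)
= 1.1089 · e^0.037300 = 1.1089 × 1.038004
F = 1.1510 USD per EUR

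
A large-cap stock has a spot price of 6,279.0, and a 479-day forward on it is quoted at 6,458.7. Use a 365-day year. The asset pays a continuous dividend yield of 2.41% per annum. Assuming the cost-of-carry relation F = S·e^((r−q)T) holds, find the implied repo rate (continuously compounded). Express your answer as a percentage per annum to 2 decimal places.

4.56%

From F = S·e^((r−q)T): (r − q) = ln(F/S)/T
ln(6458.7/6279.0) = ln(1.028619) = 0.028217
(r − q) = 0.028217 / (479/365) = 0.021501
r = ln(F/S)/T + q = 0.021501 + 0.0241 = 0.045601
r = 4.56%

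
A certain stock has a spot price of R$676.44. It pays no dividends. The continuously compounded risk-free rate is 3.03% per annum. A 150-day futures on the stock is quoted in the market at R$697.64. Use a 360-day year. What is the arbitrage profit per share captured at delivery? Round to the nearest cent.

Fair futures: F* = S·e^(carry·T), with carry = r = 0.0303
F* = 676.44 · e^(0.0303 × 150/360) = 676.44 · e^0.012625 = 676.44 × 1.012705 = R$685.0342
Market R$697.64 > fair R$685.0342: forward overpriced → cash-and-carry (buy spot, short the forward).
At maturity, profit = |F_mkt − F*| = |697.64 − 685.0342| = R$12.61 per share

R$12.61 per share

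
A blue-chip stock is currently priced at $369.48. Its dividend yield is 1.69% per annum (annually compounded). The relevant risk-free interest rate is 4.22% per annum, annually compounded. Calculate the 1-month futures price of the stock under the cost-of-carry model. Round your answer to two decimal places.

$370.24

F = S · (1+r)^T / (1+q)^T
= 369.48 × 1.003450 / 1.001398 = 369.48 × 1.002049
F = $370.24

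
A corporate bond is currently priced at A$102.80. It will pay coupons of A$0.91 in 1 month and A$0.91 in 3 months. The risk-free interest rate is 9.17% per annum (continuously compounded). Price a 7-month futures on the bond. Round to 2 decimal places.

PV(coupons) I = 0.91·e^(−0.0917·1/12) + 0.91·e^(−0.0917·3/12)
I = 0.9031 + 0.8894 = 1.7925
F = (S − I)·e^(rT) = (102.80 − 1.7925) · e^(0.0917·7/12)
= 101.0075 · e^0.053492 = 101.0075 × 1.054949 = A$106.56

A$106.56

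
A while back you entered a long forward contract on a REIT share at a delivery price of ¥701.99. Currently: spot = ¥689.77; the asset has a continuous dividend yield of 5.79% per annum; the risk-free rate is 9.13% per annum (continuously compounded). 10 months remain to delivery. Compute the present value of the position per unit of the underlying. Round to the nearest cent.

¥6.72

Current fair forward for the remaining 10 months: F = S·e^((r − q)·T), (r − q) = 0.0913 − 0.0579 = 0.0334
F = 689.77 · e^(0.0334 × 10/12) = 689.77 × 1.028224 = 709.2381
Value of long forward = (F − K)·e^(−rT) = (709.2381 − 701.99) · e^(−0.0913·10/12)
= 7.2481 × 0.926739 = 6.72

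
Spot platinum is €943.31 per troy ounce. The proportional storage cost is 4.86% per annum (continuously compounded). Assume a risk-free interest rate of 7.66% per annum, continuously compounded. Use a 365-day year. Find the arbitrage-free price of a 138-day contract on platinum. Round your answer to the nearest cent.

€989.04 per troy ounce

Net carry = r + u − y = 0.0766 + 0.0486 − 0.0000 = 0.1252
F = S·e^((r+u−y)T) = 943.31 · e^(0.1252 × 138/365) = 943.31 · e^0.047336
= 943.31 × 1.048474 = €989.04 per troy ounce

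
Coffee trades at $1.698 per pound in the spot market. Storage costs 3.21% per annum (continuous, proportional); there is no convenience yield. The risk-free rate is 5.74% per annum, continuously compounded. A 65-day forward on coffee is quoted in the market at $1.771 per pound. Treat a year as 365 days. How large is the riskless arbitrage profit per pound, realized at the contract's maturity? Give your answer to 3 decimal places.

$0.046 per pound

Fair forward: F* = S·e^(carry·T), with carry = (r + u) = 0.0574 + 0.0321 = 0.0895
F* = 1.698 · e^(0.0895 × 65/365) = 1.698 · e^0.015938 = 1.698 × 1.016066 = $1.7253
Market $1.771 > fair $1.7253: forward overpriced → cash-and-carry (buy spot, short the forward).
At maturity, profit = |F_mkt − F*| = |1.771 − 1.7253| = $0.046 per pound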